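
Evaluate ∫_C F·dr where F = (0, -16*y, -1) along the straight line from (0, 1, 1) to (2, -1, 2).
-1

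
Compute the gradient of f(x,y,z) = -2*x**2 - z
(-4*x, 0, -1)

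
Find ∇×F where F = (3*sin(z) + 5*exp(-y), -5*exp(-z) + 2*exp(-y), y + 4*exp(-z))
(1 - 5*exp(-z), 3*cos(z), 5*exp(-y))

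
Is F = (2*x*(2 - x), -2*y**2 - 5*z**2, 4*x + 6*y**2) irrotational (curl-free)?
No, ∇×F = (12*y + 10*z, -4, 0)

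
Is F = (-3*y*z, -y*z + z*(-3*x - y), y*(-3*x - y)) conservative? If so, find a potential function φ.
Yes, F is conservative. φ = y*z*(-3*x - y)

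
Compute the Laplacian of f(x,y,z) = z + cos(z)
-cos(z)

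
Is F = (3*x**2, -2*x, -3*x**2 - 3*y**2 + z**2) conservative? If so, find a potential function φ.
No, ∇×F = (-6*y, 6*x, -2) ≠ 0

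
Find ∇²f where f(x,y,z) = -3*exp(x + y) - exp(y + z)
-6*exp(x + y) - 2*exp(y + z)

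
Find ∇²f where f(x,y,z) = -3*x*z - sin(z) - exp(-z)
sin(z) - exp(-z)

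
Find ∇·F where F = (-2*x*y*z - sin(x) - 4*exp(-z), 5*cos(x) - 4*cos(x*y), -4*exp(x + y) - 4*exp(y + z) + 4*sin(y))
4*x*sin(x*y) - 2*y*z - 4*exp(y + z) - cos(x)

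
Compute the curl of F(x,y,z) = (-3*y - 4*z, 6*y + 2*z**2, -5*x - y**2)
(-2*y - 4*z, 1, 3)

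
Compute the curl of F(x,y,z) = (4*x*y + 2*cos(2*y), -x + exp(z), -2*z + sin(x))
(-exp(z), -cos(x), -4*x + 4*sin(2*y) - 1)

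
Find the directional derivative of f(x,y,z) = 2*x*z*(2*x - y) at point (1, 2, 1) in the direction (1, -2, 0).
8*sqrt(5)/5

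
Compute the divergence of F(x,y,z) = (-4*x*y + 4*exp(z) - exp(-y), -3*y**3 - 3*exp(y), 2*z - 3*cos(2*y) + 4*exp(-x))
-9*y**2 - 4*y - 3*exp(y) + 2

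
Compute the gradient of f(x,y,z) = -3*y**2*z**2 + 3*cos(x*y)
(-3*y*sin(x*y), -3*x*sin(x*y) - 6*y*z**2, -6*y**2*z)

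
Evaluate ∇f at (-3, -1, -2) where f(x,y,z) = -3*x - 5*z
(-3, 0, -5)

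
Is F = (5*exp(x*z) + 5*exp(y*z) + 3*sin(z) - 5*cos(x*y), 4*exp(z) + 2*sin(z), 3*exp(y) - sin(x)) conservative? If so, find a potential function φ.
No, ∇×F = (3*exp(y) - 4*exp(z) - 2*cos(z), 5*x*exp(x*z) + 5*y*exp(y*z) + cos(x) + 3*cos(z), -5*x*sin(x*y) - 5*z*exp(y*z)) ≠ 0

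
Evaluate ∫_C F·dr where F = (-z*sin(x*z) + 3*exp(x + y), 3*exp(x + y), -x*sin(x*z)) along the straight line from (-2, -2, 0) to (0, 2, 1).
-(3 - 3*exp(6))*exp(-4)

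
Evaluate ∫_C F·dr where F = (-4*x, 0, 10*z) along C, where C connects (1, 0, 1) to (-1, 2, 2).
15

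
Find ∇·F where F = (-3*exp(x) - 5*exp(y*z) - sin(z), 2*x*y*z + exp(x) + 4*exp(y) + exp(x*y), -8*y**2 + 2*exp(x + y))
2*x*z + x*exp(x*y) - 3*exp(x) + 4*exp(y)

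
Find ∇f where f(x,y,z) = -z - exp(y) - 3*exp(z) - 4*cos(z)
(0, -exp(y), -3*exp(z) + 4*sin(z) - 1)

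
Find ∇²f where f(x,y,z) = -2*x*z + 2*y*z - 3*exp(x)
-3*exp(x)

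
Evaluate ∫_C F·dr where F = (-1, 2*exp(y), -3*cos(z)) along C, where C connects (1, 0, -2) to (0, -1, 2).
-6*sin(2) - 1 + 2*exp(-1)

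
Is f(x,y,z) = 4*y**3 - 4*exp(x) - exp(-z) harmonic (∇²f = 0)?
No, ∇²f = 24*y - 4*exp(x) - exp(-z)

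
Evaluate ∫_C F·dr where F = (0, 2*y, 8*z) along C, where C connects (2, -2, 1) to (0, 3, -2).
17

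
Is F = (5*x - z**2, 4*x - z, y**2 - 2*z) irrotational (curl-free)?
No, ∇×F = (2*y + 1, -2*z, 4)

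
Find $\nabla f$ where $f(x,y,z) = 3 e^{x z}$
(3*z*exp(x*z), 0, 3*x*exp(x*z))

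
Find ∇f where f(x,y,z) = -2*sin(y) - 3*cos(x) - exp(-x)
(3*sin(x) + exp(-x), -2*cos(y), 0)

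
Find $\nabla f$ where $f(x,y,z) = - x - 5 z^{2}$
(-1, 0, -10*z)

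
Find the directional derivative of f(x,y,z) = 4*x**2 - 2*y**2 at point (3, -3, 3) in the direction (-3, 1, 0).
-6*sqrt(10)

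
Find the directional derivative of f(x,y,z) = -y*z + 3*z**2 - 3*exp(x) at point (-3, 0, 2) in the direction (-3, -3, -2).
9*sqrt(22)*(1 - 2*exp(3))*exp(-3)/22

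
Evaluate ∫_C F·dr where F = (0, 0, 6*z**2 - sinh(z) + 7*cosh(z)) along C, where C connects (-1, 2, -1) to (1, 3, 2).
-cosh(2) + cosh(1) + 7*sinh(1) + 18 + 7*sinh(2)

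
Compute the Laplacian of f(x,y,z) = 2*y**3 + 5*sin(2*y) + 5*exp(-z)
12*y - 20*sin(2*y) + 5*exp(-z)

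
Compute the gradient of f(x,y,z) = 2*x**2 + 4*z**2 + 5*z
(4*x, 0, 8*z + 5)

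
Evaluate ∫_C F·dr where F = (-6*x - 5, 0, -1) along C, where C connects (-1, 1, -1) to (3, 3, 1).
-46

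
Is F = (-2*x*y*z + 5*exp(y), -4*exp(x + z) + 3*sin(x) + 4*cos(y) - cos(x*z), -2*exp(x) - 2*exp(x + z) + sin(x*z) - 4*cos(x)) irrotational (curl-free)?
No, ∇×F = (-x*sin(x*z) + 4*exp(x + z), -2*x*y - z*cos(x*z) + 2*exp(x) + 2*exp(x + z) - 4*sin(x), 2*x*z + z*sin(x*z) - 5*exp(y) - 4*exp(x + z) + 3*cos(x))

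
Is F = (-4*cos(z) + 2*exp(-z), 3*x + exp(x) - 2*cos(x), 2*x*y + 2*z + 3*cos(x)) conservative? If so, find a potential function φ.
No, ∇×F = (2*x, -2*y + 3*sin(x) + 4*sin(z) - 2*exp(-z), exp(x) + 2*sin(x) + 3) ≠ 0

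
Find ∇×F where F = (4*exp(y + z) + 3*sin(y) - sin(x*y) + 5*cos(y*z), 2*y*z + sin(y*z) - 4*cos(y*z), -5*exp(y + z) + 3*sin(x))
(-4*y*sin(y*z) - y*cos(y*z) - 2*y - 5*exp(y + z), -5*y*sin(y*z) + 4*exp(y + z) - 3*cos(x), x*cos(x*y) + 5*z*sin(y*z) - 4*exp(y + z) - 3*cos(y))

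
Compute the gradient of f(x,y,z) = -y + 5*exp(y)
(0, 5*exp(y) - 1, 0)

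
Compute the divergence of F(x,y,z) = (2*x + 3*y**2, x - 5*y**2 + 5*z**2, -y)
2 - 10*y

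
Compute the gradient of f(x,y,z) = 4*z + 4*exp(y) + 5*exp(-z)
(0, 4*exp(y), 4 - 5*exp(-z))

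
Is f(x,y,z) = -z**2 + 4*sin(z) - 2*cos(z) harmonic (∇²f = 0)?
No, ∇²f = -4*sin(z) + 2*cos(z) - 2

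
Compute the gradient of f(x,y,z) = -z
(0, 0, -1)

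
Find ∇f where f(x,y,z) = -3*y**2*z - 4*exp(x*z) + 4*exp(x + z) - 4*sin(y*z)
(-4*z*exp(x*z) + 4*exp(x + z), -2*z*(3*y + 2*cos(y*z)), -4*x*exp(x*z) - 3*y**2 - 4*y*cos(y*z) + 4*exp(x + z))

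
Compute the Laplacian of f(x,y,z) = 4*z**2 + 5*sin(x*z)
-5*x**2*sin(x*z) - 5*z**2*sin(x*z) + 8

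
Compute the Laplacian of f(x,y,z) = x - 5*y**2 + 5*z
-10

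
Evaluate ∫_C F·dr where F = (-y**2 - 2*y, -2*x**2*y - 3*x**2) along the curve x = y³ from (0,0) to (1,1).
-389/140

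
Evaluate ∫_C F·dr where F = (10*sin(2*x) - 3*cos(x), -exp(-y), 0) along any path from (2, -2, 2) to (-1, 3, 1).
-exp(2) + 5*cos(4) + exp(-3) - 5*cos(2) + 3*sin(1) + 3*sin(2)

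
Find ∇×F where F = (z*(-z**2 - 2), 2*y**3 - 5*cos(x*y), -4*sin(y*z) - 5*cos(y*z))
(z*(5*sin(y*z) - 4*cos(y*z)), -3*z**2 - 2, 5*y*sin(x*y))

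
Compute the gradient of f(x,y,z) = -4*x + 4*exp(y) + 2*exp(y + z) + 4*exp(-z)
(-4, 2*(exp(z) + 2)*exp(y), 2*(exp(y + 2*z) - 2)*exp(-z))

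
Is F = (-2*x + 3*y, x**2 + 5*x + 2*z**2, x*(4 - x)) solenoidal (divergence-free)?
No, ∇·F = -2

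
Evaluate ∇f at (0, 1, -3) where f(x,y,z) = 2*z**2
(0, 0, -12)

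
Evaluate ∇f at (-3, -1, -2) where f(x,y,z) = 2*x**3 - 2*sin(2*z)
(54, 0, -4*cos(4))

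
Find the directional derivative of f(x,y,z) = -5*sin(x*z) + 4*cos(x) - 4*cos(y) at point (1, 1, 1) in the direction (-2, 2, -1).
5*cos(1) + 16*sin(1)/3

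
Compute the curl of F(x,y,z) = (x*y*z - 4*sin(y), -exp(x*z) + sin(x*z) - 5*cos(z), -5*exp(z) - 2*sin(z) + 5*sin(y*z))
(x*exp(x*z) - x*cos(x*z) + 5*z*cos(y*z) - 5*sin(z), x*y, -x*z - z*exp(x*z) + z*cos(x*z) + 4*cos(y))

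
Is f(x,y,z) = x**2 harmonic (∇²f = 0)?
No, ∇²f = 2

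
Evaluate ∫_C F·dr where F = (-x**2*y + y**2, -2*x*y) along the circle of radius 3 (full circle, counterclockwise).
81*pi/4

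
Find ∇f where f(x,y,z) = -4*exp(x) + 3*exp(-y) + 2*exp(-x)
(-4*exp(x) - 2*exp(-x), -3*exp(-y), 0)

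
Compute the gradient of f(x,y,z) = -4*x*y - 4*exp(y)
(-4*y, -4*x - 4*exp(y), 0)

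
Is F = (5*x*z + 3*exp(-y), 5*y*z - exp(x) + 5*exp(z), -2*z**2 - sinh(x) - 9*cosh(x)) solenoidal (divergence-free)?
No, ∇·F = 6*z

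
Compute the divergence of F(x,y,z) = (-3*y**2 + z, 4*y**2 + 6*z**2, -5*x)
8*y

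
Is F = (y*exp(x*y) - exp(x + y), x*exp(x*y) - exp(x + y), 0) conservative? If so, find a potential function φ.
Yes, F is conservative. φ = exp(x*y) - exp(x + y)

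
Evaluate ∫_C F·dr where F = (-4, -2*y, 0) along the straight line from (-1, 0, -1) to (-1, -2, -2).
-4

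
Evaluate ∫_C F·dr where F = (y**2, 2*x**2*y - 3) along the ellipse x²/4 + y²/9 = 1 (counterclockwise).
0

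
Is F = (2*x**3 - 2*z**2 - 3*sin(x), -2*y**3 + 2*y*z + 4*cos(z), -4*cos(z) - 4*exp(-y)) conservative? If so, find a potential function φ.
No, ∇×F = (-2*y + 4*sin(z) + 4*exp(-y), -4*z, 0) ≠ 0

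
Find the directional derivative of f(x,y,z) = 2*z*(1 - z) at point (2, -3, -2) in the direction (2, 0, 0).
0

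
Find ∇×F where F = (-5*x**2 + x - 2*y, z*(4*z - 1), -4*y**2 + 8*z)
(-8*y - 8*z + 1, 0, 2)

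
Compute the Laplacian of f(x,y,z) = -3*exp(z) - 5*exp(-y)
-3*exp(z) - 5*exp(-y)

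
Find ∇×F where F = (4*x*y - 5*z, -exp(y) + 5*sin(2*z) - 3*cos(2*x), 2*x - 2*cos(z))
(-10*cos(2*z), -7, -4*x + 6*sin(2*x))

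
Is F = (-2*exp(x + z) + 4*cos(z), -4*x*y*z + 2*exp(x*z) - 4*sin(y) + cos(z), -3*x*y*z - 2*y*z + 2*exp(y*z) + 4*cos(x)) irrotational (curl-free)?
No, ∇×F = (4*x*y - 3*x*z - 2*x*exp(x*z) + 2*z*exp(y*z) - 2*z + sin(z), 3*y*z - 2*exp(x + z) + 4*sin(x) - 4*sin(z), 2*z*(-2*y + exp(x*z)))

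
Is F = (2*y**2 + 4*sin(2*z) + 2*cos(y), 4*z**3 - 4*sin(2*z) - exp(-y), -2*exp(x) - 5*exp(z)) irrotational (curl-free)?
No, ∇×F = (-12*z**2 + 8*cos(2*z), 2*exp(x) + 8*cos(2*z), -4*y + 2*sin(y))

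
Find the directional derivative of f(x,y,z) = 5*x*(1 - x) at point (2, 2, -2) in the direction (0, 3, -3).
0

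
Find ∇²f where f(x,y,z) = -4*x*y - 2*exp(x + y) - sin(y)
-4*exp(x + y) + sin(y)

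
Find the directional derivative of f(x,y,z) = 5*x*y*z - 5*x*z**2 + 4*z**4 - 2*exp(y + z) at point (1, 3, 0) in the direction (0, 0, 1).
15 - 2*exp(3)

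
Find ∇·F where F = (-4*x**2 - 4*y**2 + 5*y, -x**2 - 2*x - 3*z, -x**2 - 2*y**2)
-8*x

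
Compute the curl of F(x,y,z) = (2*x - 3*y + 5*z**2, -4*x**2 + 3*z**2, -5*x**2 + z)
(-6*z, 10*x + 10*z, 3 - 8*x)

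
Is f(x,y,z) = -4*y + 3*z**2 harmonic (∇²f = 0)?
No, ∇²f = 6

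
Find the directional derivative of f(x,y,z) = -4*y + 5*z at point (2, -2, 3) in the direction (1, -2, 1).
13*sqrt(6)/6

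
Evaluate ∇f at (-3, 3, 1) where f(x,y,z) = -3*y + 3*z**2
(0, -3, 6)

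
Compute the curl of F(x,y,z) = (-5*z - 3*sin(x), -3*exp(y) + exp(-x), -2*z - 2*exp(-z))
(0, -5, -exp(-x))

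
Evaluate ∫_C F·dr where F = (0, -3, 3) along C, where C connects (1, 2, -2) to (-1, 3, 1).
6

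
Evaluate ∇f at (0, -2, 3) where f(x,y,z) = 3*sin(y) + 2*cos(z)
(0, 3*cos(2), -2*sin(3))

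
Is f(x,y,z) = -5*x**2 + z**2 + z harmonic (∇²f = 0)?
No, ∇²f = -8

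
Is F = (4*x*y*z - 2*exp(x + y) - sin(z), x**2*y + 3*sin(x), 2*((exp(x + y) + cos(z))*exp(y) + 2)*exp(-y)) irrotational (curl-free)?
No, ∇×F = (2*(exp(x + 2*y) - 2)*exp(-y), 4*x*y - 2*exp(x + y) - cos(z), 2*x*y - 4*x*z + 2*exp(x + y) + 3*cos(x))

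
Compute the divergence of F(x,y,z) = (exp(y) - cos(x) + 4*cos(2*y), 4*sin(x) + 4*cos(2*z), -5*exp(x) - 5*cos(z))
sin(x) + 5*sin(z)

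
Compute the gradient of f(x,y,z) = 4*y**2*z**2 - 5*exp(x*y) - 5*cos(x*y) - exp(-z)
(5*y*(-exp(x*y) + sin(x*y)), -5*x*exp(x*y) + 5*x*sin(x*y) + 8*y*z**2, 8*y**2*z + exp(-z))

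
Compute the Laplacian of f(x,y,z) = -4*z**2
-8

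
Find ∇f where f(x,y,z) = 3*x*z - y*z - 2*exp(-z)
(3*z, -z, 3*x - y + 2*exp(-z))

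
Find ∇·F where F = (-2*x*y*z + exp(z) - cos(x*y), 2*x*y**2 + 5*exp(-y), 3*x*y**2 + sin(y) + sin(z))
4*x*y - 2*y*z + y*sin(x*y) + cos(z) - 5*exp(-y)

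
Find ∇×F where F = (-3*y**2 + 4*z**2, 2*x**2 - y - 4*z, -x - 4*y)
(0, 8*z + 1, 4*x + 6*y)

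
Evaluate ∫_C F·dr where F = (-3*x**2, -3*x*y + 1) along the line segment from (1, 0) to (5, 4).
-208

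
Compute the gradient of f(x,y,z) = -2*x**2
(-4*x, 0, 0)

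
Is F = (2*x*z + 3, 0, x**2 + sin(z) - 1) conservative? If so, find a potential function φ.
Yes, F is conservative. φ = x**2*z + 3*x - z - cos(z)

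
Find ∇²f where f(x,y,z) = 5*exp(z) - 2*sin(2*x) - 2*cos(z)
5*exp(z) + 8*sin(2*x) + 2*cos(z)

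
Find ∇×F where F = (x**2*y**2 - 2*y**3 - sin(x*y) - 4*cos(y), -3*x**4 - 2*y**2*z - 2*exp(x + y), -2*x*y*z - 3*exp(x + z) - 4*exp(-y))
(-2*x*z + 2*y**2 + 4*exp(-y), 2*y*z + 3*exp(x + z), -12*x**3 - 2*x**2*y + x*cos(x*y) + 6*y**2 - 2*exp(x + y) - 4*sin(y))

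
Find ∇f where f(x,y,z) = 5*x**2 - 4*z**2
(10*x, 0, -8*z)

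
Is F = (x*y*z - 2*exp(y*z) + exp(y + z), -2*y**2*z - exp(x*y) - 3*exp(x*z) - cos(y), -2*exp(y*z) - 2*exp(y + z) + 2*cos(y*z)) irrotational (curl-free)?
No, ∇×F = (3*x*exp(x*z) + 2*y**2 - 2*z*exp(y*z) - 2*z*sin(y*z) - 2*exp(y + z), x*y - 2*y*exp(y*z) + exp(y + z), -x*z - y*exp(x*y) - 3*z*exp(x*z) + 2*z*exp(y*z) - exp(y + z))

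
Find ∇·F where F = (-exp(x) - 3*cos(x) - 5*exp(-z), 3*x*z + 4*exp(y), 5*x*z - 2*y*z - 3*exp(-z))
5*x - 2*y - exp(x) + 4*exp(y) + 3*sin(x) + 3*exp(-z)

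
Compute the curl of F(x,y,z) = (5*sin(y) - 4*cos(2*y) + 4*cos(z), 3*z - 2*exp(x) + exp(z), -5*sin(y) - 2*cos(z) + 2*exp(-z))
(-exp(z) - 5*cos(y) - 3, -4*sin(z), -2*exp(x) - 8*sin(2*y) - 5*cos(y))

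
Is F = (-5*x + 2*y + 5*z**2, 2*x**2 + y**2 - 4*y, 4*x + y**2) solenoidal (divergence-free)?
No, ∇·F = 2*y - 9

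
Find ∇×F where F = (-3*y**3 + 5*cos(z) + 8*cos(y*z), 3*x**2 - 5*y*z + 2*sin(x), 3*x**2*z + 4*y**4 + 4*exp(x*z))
(y*(16*y**2 + 5), -6*x*z - 8*y*sin(y*z) - 4*z*exp(x*z) - 5*sin(z), 6*x + 9*y**2 + 8*z*sin(y*z) + 2*cos(x))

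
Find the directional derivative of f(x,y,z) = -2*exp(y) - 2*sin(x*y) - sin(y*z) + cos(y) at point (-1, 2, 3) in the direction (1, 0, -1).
sqrt(2)*(-2*cos(2) + cos(6))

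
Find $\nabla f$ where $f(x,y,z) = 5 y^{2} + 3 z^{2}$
(0, 10*y, 6*z)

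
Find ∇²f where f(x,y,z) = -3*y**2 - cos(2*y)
4*cos(2*y) - 6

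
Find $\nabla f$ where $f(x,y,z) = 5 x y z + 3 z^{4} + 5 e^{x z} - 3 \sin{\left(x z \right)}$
(z*(5*y + 5*exp(x*z) - 3*cos(x*z)), 5*x*z, 5*x*y + 5*x*exp(x*z) - 3*x*cos(x*z) + 12*z**3)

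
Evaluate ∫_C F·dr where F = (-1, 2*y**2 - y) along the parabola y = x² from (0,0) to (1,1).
-5/6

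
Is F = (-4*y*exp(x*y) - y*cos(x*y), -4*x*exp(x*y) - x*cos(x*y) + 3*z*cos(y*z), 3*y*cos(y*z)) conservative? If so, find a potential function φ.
Yes, F is conservative. φ = -4*exp(x*y) - sin(x*y) + 3*sin(y*z)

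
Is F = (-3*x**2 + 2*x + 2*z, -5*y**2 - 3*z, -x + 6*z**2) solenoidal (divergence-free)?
No, ∇·F = -6*x - 10*y + 12*z + 2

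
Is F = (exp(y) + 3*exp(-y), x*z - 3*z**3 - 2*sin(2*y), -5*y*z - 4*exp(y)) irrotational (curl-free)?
No, ∇×F = (-x + 9*z**2 - 5*z - 4*exp(y), 0, z - exp(y) + 3*exp(-y))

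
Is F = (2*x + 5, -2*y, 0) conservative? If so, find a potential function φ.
Yes, F is conservative. φ = x**2 + 5*x - y**2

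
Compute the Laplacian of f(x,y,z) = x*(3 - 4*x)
-8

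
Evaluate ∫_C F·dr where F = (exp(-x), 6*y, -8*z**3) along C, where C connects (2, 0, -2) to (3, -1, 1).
-exp(-3) + exp(-2) + 33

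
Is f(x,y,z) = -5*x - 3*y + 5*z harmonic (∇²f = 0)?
Yes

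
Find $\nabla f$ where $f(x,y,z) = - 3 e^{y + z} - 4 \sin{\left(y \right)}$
(0, -3*exp(y + z) - 4*cos(y), -3*exp(y + z))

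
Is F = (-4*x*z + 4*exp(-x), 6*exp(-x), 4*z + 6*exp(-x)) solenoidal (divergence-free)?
No, ∇·F = -4*z + 4 - 4*exp(-x)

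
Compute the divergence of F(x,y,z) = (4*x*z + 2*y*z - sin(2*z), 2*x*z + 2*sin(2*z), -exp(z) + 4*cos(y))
4*z - exp(z)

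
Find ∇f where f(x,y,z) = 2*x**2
(4*x, 0, 0)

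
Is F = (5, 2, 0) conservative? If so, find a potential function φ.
Yes, F is conservative. φ = 5*x + 2*y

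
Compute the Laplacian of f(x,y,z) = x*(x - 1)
2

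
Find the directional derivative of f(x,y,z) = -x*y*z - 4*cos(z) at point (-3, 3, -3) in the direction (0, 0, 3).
9 - 4*sin(3)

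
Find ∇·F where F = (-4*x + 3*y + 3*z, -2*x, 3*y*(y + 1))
-4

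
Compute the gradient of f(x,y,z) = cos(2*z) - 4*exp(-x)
(4*exp(-x), 0, -2*sin(2*z))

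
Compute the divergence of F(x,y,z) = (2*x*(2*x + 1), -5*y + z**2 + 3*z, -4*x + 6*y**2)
8*x - 3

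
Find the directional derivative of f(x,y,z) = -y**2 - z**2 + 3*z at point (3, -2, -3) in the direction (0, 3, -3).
-5*sqrt(2)/2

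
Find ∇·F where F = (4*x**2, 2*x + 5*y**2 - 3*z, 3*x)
8*x + 10*y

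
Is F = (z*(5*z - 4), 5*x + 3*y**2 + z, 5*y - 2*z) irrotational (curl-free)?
No, ∇×F = (4, 10*z - 4, 5)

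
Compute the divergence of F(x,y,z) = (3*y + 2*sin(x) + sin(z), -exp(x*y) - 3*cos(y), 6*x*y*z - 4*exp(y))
6*x*y - x*exp(x*y) + 3*sin(y) + 2*cos(x)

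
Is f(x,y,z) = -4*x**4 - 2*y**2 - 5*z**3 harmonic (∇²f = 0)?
No, ∇²f = -48*x**2 - 30*z - 4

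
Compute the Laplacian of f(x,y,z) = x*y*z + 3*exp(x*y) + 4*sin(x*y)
(x**2 + y**2)*(3*exp(x*y) - 4*sin(x*y))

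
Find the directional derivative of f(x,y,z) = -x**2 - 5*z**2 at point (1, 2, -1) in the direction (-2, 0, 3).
34*sqrt(13)/13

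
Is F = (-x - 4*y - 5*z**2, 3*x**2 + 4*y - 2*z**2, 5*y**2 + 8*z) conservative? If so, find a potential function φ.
No, ∇×F = (10*y + 4*z, -10*z, 6*x + 4) ≠ 0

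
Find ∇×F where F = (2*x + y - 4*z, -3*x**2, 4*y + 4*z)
(4, -4, -6*x - 1)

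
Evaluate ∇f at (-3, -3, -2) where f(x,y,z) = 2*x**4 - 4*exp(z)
(-216, 0, -4*exp(-2))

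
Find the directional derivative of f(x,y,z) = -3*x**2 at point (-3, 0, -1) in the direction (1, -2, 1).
3*sqrt(6)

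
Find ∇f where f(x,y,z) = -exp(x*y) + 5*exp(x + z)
(-y*exp(x*y) + 5*exp(x + z), -x*exp(x*y), 5*exp(x + z))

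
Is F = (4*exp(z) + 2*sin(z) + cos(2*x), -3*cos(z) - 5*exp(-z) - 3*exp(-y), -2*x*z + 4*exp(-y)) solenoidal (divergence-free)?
No, ∇·F = -2*x - 2*sin(2*x) + 3*exp(-y)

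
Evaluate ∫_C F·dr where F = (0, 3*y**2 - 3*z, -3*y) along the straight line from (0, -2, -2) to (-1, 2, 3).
10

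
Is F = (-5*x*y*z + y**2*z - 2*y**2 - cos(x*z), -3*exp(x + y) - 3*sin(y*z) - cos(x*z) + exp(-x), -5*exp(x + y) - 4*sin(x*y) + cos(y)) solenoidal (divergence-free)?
No, ∇·F = -5*y*z + z*sin(x*z) - 3*z*cos(y*z) - 3*exp(x + y)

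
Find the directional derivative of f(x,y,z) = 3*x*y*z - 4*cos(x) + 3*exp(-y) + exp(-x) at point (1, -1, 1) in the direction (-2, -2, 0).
sqrt(2)*(-4*E*sin(1) + 1 + 3*exp(2))*exp(-1)/2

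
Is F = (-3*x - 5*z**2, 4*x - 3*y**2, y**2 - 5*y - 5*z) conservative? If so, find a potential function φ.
No, ∇×F = (2*y - 5, -10*z, 4) ≠ 0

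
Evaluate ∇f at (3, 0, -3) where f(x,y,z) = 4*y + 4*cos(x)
(-4*sin(3), 4, 0)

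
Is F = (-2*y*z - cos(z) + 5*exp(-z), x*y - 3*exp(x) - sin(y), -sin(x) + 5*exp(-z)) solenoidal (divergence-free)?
No, ∇·F = x - cos(y) - 5*exp(-z)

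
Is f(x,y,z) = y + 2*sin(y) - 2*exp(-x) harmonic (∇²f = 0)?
No, ∇²f = -2*sin(y) - 2*exp(-x)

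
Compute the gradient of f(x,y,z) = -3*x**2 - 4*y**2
(-6*x, -8*y, 0)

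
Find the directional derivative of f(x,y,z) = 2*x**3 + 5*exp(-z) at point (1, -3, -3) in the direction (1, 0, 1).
sqrt(2)*(6 - 5*exp(3))/2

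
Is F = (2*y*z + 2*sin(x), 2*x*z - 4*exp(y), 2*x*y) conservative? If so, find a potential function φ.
Yes, F is conservative. φ = 2*x*y*z - 4*exp(y) - 2*cos(x)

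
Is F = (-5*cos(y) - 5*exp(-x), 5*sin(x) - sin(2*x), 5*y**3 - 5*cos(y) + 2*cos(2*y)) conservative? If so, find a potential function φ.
No, ∇×F = (15*y**2 + 5*sin(y) - 4*sin(2*y), 0, -5*sin(y) + 5*cos(x) - 2*cos(2*x)) ≠ 0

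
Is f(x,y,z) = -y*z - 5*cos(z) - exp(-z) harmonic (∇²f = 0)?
No, ∇²f = 5*cos(z) - exp(-z)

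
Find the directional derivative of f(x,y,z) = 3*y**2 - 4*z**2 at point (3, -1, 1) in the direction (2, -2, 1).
4/3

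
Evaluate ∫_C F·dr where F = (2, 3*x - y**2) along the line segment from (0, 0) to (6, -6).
30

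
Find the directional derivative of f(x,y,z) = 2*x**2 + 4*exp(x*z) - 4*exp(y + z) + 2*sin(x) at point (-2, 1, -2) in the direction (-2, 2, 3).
4*sqrt(17)*(-2*exp(5) - 5 - E*cos(2) + 4*E)*exp(-1)/17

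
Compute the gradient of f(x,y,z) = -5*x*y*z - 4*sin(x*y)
(-y*(5*z + 4*cos(x*y)), -x*(5*z + 4*cos(x*y)), -5*x*y)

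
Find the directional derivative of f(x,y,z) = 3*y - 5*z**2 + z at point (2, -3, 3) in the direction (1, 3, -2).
67*sqrt(14)/14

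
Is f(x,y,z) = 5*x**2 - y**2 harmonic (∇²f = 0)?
No, ∇²f = 8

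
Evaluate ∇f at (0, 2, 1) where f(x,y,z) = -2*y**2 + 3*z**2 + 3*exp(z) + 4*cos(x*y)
(0, -8, 6 + 3*E)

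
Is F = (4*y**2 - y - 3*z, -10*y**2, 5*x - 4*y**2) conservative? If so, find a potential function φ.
No, ∇×F = (-8*y, -8, 1 - 8*y) ≠ 0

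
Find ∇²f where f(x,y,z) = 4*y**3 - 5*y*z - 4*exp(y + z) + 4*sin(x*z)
-4*x**2*sin(x*z) + 24*y - 4*z**2*sin(x*z) - 8*exp(y + z)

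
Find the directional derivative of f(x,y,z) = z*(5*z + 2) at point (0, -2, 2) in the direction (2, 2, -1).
-22/3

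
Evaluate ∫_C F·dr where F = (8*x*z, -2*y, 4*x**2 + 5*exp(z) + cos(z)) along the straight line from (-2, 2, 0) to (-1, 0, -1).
-5 - sin(1) + 5*exp(-1)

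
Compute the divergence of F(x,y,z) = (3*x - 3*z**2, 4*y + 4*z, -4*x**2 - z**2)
7 - 2*z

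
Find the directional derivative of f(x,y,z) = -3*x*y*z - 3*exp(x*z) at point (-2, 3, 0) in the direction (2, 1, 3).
36*sqrt(14)/7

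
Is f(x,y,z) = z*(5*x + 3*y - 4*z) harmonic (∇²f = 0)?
No, ∇²f = -8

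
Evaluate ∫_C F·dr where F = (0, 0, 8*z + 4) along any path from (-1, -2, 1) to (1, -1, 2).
16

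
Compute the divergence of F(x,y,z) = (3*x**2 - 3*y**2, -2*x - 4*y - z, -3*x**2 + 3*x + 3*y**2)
6*x - 4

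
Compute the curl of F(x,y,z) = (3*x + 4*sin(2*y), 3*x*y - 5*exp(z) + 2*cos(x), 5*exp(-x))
(5*exp(z), 5*exp(-x), 3*y - 2*sin(x) - 8*cos(2*y))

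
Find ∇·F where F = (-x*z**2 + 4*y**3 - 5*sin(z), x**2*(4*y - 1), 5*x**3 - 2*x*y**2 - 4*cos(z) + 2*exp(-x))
4*x**2 - z**2 + 4*sin(z)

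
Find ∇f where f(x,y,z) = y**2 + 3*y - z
(0, 2*y + 3, -1)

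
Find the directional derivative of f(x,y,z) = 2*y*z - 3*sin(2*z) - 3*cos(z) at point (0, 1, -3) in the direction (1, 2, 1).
sqrt(6)*(-5/3 - cos(6) - sin(3)/2)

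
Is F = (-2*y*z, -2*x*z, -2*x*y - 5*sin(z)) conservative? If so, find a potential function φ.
Yes, F is conservative. φ = -2*x*y*z + 5*cos(z)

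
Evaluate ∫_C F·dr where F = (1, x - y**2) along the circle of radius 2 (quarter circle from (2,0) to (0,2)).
-14/3 + pi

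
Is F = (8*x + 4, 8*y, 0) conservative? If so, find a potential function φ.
Yes, F is conservative. φ = 4*x**2 + 4*x + 4*y**2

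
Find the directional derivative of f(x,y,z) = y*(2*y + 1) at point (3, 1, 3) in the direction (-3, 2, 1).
5*sqrt(14)/7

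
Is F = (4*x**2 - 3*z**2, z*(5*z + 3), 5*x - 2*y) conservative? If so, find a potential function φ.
No, ∇×F = (-10*z - 5, -6*z - 5, 0) ≠ 0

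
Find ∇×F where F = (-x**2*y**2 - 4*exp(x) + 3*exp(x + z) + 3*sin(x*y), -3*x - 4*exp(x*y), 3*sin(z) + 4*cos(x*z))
(0, 4*z*sin(x*z) + 3*exp(x + z), 2*x**2*y - 3*x*cos(x*y) - 4*y*exp(x*y) - 3)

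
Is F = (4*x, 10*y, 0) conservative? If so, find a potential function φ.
Yes, F is conservative. φ = 2*x**2 + 5*y**2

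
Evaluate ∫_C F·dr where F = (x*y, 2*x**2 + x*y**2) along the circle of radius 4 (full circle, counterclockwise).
64*pi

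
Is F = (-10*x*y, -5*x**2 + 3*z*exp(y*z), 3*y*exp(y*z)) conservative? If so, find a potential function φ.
Yes, F is conservative. φ = -5*x**2*y + 3*exp(y*z)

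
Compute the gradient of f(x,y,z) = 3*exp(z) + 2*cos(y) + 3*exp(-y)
(0, -2*sin(y) - 3*exp(-y), 3*exp(z))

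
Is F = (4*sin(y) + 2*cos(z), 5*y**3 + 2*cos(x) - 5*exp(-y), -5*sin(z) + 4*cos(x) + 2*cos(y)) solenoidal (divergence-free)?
No, ∇·F = 15*y**2 - 5*cos(z) + 5*exp(-y)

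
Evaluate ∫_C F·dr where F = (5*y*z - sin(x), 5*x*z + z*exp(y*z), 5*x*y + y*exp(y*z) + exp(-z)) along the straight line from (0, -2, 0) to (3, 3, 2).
cos(3) - exp(-2) + 89 + exp(6)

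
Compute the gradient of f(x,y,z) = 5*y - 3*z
(0, 5, -3)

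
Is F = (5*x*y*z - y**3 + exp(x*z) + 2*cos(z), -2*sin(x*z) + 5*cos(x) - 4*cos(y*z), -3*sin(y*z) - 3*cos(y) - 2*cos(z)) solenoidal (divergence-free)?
No, ∇·F = 5*y*z - 3*y*cos(y*z) + z*exp(x*z) + 4*z*sin(y*z) + 2*sin(z)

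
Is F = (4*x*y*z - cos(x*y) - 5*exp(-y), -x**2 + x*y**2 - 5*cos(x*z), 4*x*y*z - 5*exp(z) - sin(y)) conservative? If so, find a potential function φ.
No, ∇×F = (4*x*z - 5*x*sin(x*z) - cos(y), 4*y*(x - z), -4*x*z - x*sin(x*y) - 2*x + y**2 + 5*z*sin(x*z) - 5*exp(-y)) ≠ 0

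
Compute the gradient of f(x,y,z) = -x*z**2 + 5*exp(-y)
(-z**2, -5*exp(-y), -2*x*z)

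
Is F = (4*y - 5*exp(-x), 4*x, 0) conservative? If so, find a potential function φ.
Yes, F is conservative. φ = 4*x*y + 5*exp(-x)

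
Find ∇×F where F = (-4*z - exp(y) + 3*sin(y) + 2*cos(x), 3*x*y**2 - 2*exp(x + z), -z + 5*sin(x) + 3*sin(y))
(2*exp(x + z) + 3*cos(y), -5*cos(x) - 4, 3*y**2 + exp(y) - 2*exp(x + z) - 3*cos(y))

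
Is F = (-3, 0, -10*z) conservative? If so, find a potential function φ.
Yes, F is conservative. φ = -3*x - 5*z**2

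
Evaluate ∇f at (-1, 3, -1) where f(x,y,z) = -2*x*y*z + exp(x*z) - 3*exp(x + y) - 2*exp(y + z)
(-3*exp(2) - E + 6, -5*exp(2) - 2, -2*exp(2) - E + 6)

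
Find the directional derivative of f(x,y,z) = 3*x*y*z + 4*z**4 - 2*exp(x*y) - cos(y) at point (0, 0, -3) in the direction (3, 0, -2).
864*sqrt(13)/13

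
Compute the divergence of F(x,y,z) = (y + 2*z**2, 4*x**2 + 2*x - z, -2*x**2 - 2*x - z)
-1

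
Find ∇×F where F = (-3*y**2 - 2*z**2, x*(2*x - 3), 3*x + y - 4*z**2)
(1, -4*z - 3, 4*x + 6*y - 3)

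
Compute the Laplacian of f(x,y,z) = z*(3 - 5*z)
-10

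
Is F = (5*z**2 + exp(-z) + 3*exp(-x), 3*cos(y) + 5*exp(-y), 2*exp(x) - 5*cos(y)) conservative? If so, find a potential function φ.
No, ∇×F = (5*sin(y), 10*z - 2*exp(x) - exp(-z), 0) ≠ 0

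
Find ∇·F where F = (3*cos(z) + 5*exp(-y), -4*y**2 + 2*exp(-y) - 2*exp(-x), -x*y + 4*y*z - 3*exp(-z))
-4*y + 3*exp(-z) - 2*exp(-y)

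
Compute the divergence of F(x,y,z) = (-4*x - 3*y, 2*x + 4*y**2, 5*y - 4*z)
8*y - 8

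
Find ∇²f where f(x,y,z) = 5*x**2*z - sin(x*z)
x**2*sin(x*z) + z*(z*sin(x*z) + 10)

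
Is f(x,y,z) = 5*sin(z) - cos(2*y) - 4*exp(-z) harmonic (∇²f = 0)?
No, ∇²f = -5*sin(z) + 4*cos(2*y) - 4*exp(-z)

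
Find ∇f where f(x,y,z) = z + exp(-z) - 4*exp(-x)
(4*exp(-x), 0, 1 - exp(-z))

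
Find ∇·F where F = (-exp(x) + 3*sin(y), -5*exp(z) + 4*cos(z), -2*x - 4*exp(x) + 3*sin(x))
-exp(x)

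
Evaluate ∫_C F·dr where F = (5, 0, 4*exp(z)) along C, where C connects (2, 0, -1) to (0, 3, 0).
-6 - 4*exp(-1)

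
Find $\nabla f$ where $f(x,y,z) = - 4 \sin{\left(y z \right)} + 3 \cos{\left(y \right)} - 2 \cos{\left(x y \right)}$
(2*y*sin(x*y), 2*x*sin(x*y) - 4*z*cos(y*z) - 3*sin(y), -4*y*cos(y*z))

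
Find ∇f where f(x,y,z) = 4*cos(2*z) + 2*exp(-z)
(0, 0, -8*sin(2*z) - 2*exp(-z))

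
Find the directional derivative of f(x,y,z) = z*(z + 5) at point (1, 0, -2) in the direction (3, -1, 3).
3*sqrt(19)/19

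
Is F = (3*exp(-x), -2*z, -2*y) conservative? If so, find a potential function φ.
Yes, F is conservative. φ = -2*y*z - 3*exp(-x)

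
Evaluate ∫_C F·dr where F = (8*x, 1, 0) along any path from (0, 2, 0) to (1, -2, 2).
0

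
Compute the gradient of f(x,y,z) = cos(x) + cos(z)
(-sin(x), 0, -sin(z))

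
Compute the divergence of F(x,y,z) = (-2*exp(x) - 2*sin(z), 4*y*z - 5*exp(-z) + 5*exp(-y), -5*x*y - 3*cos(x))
4*z - 2*exp(x) - 5*exp(-y)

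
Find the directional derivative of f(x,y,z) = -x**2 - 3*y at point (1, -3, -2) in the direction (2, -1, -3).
-sqrt(14)/14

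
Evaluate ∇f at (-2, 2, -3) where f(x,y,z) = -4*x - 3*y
(-4, -3, 0)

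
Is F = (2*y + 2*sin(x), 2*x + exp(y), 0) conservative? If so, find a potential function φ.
Yes, F is conservative. φ = 2*x*y + exp(y) - 2*cos(x)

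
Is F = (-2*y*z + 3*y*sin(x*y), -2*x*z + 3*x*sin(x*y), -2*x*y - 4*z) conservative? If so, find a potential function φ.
Yes, F is conservative. φ = -2*x*y*z - 2*z**2 - 3*cos(x*y)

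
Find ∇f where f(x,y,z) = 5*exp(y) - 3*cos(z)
(0, 5*exp(y), 3*sin(z))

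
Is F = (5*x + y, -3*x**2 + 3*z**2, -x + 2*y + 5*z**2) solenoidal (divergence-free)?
No, ∇·F = 10*z + 5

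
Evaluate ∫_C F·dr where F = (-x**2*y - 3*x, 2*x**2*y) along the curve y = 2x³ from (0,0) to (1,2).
7/6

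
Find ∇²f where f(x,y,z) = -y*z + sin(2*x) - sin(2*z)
-4*sin(2*x) + 4*sin(2*z)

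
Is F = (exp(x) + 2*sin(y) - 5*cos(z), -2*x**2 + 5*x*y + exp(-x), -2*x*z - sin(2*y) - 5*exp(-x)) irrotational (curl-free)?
No, ∇×F = (-2*cos(2*y), 2*z + 5*sin(z) - 5*exp(-x), -4*x + 5*y - 2*cos(y) - exp(-x))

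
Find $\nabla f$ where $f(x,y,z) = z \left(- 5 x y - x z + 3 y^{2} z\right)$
(-z*(5*y + z), z*(-5*x + 6*y*z), -5*x*y - 2*x*z + 6*y**2*z)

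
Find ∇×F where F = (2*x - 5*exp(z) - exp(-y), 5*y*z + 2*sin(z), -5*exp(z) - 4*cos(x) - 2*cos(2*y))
(-5*y + 4*sin(2*y) - 2*cos(z), -5*exp(z) - 4*sin(x), -exp(-y))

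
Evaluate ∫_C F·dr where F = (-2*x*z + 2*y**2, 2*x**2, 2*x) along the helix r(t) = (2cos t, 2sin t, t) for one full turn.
-4*pi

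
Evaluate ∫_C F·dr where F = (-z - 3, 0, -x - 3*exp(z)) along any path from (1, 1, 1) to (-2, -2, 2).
-3*exp(2) + 3*E + 14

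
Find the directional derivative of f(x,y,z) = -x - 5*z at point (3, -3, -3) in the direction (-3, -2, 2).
-7*sqrt(17)/17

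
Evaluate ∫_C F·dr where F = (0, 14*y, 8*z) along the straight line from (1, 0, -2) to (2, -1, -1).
-5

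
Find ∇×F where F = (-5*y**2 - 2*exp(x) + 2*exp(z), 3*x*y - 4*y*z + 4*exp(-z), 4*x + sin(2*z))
(4*y + 4*exp(-z), 2*exp(z) - 4, 13*y)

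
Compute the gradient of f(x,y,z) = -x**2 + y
(-2*x, 1, 0)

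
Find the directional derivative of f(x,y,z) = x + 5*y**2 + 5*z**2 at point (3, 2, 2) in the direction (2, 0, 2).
21*sqrt(2)/2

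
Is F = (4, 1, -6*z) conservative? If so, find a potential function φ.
Yes, F is conservative. φ = 4*x + y - 3*z**2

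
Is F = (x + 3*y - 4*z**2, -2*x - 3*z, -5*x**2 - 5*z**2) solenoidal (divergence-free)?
No, ∇·F = 1 - 10*z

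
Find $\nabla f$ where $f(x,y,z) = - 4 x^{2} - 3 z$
(-8*x, 0, -3)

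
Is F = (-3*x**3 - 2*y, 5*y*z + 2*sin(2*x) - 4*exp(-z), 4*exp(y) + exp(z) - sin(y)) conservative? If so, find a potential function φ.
No, ∇×F = (-5*y + 4*exp(y) - cos(y) - 4*exp(-z), 0, 4*cos(2*x) + 2) ≠ 0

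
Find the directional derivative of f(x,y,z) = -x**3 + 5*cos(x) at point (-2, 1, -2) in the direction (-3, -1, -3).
3*sqrt(19)*(12 - 5*sin(2))/19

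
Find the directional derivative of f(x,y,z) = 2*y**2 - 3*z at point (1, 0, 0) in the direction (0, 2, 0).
0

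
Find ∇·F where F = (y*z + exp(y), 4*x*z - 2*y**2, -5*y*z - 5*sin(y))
-9*y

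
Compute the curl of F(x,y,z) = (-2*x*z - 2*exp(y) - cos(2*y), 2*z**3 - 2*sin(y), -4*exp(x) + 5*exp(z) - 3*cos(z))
(-6*z**2, -2*x + 4*exp(x), 2*exp(y) - 2*sin(2*y))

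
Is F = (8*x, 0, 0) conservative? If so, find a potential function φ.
Yes, F is conservative. φ = 4*x**2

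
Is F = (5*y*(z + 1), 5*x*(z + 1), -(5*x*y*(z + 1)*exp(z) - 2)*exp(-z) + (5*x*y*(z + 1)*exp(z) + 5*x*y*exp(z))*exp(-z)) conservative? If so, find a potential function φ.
Yes, F is conservative. φ = (5*x*y*(z + 1)*exp(z) - 2)*exp(-z)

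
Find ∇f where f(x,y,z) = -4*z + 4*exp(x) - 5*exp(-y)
(4*exp(x), 5*exp(-y), -4)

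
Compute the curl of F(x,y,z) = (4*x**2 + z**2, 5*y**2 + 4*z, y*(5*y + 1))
(10*y - 3, 2*z, 0)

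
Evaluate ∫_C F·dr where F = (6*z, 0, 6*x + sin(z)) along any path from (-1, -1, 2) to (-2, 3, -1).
-cos(1) + cos(2) + 24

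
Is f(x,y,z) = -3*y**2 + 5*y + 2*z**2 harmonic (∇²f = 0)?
No, ∇²f = -2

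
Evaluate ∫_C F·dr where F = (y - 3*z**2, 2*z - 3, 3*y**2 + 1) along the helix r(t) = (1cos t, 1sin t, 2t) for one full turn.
3*pi*(3 - 16*pi)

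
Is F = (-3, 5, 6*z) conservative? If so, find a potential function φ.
Yes, F is conservative. φ = -3*x + 5*y + 3*z**2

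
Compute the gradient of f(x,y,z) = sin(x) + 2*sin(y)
(cos(x), 2*cos(y), 0)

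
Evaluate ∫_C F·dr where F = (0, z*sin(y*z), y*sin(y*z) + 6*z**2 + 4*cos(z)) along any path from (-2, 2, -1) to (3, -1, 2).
4*sin(1) + 4*sin(2) + 18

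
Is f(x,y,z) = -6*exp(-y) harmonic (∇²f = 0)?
No, ∇²f = -6*exp(-y)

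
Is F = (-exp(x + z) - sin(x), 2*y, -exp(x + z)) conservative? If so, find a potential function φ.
Yes, F is conservative. φ = y**2 - exp(x + z) + cos(x)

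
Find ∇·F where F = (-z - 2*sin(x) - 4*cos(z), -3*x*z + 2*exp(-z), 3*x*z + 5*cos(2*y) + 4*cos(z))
3*x - 4*sin(z) - 2*cos(x)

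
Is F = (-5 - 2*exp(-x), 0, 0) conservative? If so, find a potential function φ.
Yes, F is conservative. φ = -5*x + 2*exp(-x)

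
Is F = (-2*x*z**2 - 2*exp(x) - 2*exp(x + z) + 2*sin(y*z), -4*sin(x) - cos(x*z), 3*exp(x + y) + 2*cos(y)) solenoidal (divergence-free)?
No, ∇·F = -2*z**2 - 2*exp(x) - 2*exp(x + z)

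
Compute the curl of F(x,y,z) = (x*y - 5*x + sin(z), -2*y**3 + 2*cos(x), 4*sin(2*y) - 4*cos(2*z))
(8*cos(2*y), cos(z), -x - 2*sin(x))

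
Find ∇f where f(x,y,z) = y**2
(0, 2*y, 0)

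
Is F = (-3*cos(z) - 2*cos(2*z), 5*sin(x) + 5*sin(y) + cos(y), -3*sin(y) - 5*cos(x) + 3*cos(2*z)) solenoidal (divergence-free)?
No, ∇·F = -sin(y) - 6*sin(2*z) + 5*cos(y)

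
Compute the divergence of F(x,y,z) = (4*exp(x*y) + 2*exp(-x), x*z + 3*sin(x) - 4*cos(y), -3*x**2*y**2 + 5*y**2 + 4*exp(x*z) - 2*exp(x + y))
2*(2*(x*exp(x*z) + y*exp(x*y) + sin(y))*exp(x) - 1)*exp(-x)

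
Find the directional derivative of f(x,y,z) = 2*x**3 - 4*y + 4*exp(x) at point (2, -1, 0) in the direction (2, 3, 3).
2*sqrt(22)*(9 + 2*exp(2))/11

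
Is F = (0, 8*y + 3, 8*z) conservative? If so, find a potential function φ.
Yes, F is conservative. φ = 4*y**2 + 3*y + 4*z**2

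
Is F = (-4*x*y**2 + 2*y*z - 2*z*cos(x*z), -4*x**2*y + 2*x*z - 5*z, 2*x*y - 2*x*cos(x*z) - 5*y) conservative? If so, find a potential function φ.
Yes, F is conservative. φ = -2*x**2*y**2 + 2*x*y*z - 5*y*z - 2*sin(x*z)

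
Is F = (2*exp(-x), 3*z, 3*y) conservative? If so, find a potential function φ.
Yes, F is conservative. φ = 3*y*z - 2*exp(-x)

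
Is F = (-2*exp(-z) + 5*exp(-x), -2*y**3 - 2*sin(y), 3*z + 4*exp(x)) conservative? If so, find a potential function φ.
No, ∇×F = (0, -4*exp(x) + 2*exp(-z), 0) ≠ 0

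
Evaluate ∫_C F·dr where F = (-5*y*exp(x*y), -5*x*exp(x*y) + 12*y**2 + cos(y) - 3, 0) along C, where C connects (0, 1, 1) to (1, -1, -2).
-5*exp(-1) - 2*sin(1) + 3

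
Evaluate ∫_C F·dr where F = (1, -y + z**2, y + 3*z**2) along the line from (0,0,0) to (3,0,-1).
2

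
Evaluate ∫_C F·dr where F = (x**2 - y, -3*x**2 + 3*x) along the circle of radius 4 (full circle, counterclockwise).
64*pi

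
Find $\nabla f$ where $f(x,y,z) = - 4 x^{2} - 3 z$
(-8*x, 0, -3)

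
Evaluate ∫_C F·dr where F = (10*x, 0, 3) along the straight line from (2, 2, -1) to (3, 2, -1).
25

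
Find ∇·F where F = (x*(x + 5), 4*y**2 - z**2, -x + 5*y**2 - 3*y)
2*x + 8*y + 5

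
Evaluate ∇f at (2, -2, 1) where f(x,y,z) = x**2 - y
(4, -1, 0)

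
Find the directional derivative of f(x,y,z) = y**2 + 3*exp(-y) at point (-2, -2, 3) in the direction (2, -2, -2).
sqrt(3)*(4/3 + exp(2))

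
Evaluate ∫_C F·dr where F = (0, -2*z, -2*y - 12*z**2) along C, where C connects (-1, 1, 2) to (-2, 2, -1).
44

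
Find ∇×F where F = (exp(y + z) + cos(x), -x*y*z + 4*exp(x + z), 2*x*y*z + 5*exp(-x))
(x*y + 2*x*z - 4*exp(x + z), -2*y*z + exp(y + z) + 5*exp(-x), -y*z + 4*exp(x + z) - exp(y + z))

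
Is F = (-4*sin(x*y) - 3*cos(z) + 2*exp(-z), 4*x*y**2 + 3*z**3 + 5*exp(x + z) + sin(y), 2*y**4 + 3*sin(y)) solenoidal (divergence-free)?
No, ∇·F = 8*x*y - 4*y*cos(x*y) + cos(y)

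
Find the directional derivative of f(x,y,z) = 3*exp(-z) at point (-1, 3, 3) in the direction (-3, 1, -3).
9*sqrt(19)*exp(-3)/19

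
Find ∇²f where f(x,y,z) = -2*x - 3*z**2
-6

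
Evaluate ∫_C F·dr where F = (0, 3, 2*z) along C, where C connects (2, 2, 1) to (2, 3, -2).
6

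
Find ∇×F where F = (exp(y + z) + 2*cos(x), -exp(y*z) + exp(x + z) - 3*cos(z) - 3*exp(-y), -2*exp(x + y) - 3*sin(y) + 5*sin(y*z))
(y*exp(y*z) + 5*z*cos(y*z) - 2*exp(x + y) - exp(x + z) - 3*sin(z) - 3*cos(y), 2*exp(x + y) + exp(y + z), exp(x + z) - exp(y + z))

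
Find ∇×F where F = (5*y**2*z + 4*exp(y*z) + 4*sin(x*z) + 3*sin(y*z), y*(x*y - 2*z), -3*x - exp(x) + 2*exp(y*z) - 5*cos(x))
(2*y + 2*z*exp(y*z), 4*x*cos(x*z) + 5*y**2 + 4*y*exp(y*z) + 3*y*cos(y*z) + exp(x) - 5*sin(x) + 3, y**2 - 10*y*z - 4*z*exp(y*z) - 3*z*cos(y*z))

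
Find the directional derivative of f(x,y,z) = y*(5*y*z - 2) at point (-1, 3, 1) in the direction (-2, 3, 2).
174*sqrt(17)/17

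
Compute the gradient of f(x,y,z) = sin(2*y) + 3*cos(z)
(0, 2*cos(2*y), -3*sin(z))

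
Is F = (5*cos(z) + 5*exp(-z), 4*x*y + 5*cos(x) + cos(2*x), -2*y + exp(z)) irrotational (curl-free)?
No, ∇×F = (-2, -5*sin(z) - 5*exp(-z), 4*y - 5*sin(x) - 2*sin(2*x))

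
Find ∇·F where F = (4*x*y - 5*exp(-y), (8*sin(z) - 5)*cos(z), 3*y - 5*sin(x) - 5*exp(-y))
4*y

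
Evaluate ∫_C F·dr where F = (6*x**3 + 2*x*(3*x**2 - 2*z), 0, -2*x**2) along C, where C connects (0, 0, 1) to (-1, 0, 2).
-1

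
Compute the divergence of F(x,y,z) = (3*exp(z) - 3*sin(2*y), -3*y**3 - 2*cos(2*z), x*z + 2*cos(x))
x - 9*y**2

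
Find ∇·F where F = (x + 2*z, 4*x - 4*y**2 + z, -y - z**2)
-8*y - 2*z + 1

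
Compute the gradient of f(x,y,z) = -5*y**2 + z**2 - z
(0, -10*y, 2*z - 1)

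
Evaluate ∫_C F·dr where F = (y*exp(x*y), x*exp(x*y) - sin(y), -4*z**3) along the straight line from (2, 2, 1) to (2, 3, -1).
-exp(4) + cos(3) - cos(2) + exp(6)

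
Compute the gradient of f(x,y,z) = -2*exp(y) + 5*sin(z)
(0, -2*exp(y), 5*cos(z))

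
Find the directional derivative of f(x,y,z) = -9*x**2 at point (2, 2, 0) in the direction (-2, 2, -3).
72*sqrt(17)/17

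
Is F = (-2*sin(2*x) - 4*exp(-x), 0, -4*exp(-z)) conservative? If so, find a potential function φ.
Yes, F is conservative. φ = cos(2*x) + 4*exp(-z) + 4*exp(-x)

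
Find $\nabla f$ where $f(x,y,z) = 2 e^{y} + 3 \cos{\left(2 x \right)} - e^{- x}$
(-6*sin(2*x) + exp(-x), 2*exp(y), 0)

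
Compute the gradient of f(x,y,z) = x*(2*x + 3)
(4*x + 3, 0, 0)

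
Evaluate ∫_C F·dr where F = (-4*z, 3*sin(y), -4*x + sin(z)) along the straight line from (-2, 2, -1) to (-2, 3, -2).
-8 + 2*cos(2) + cos(1) - 3*cos(3)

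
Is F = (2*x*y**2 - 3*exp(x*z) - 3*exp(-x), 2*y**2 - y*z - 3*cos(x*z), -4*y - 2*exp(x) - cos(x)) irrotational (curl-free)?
No, ∇×F = (-3*x*sin(x*z) + y - 4, -3*x*exp(x*z) + 2*exp(x) - sin(x), -4*x*y + 3*z*sin(x*z))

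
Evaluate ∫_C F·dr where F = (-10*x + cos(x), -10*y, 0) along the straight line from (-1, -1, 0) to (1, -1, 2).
2*sin(1)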